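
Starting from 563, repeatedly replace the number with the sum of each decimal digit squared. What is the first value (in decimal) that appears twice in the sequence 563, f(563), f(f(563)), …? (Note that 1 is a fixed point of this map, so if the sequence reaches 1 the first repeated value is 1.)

1

563 → 5² + 6² + 3² = 70
70 → 7² + 0² = 49
49 → 4² + 9² = 97
97 → 9² + 7² = 130
130 → 1² + 3² + 0² = 10
10 → 1² + 0² = 1  — reached the fixed point 1.
1 → 1, so 1 is the first repeated value.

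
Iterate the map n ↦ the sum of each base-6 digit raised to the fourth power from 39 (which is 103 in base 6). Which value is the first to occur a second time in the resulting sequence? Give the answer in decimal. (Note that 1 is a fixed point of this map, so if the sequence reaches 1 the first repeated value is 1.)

82

39 = (1,0,3)_6 → 1⁴ + 0⁴ + 3⁴ = 1 + 0 + 81 = 82
82 = (2,1,4)_6 → 2⁴ + 1⁴ + 4⁴ = 16 + 1 + 256 = 273
273 = (1,1,3,3)_6 → 1⁴ + 1⁴ + 3⁴ + 3⁴ = 1 + 1 + 81 + 81 = 164
164 = (4,3,2)_6 → 4⁴ + 3⁴ + 2⁴ = 256 + 81 + 16 = 353
353 = (1,3,4,5)_6 → 1⁴ + 3⁴ + 4⁴ + 5⁴ = 1 + 81 + 256 + 625 = 963
963 = (4,2,4,3)_6 → 4⁴ + 2⁴ + 4⁴ + 3⁴ = 256 + 16 + 256 + 81 = 609
609 = (2,4,5,3)_6 → 2⁴ + 4⁴ + 5⁴ + 3⁴ = 16 + 256 + 625 + 81 = 978
978 = (4,3,1,0)_6 → 4⁴ + 3⁴ + 1⁴ + 0⁴ = 256 + 81 + 1 + 0 = 338
338 = (1,3,2,2)_6 → 1⁴ + 3⁴ + 2⁴ + 2⁴ = 1 + 81 + 16 + 16 = 114
114 = (3,1,0)_6 → 3⁴ + 1⁴ + 0⁴ = 81 + 1 + 0 = 82  — 82 already appeared earlier.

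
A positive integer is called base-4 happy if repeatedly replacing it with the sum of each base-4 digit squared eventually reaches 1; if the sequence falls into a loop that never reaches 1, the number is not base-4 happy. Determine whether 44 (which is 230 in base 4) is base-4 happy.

base-4 happy

44 = (2,3,0)_4 → 2² + 3² + 0² = 13
13 = (3,1)_4 → 3² + 1² = 10
10 = (2,2)_4 → 2² + 2² = 8
8 = (2,0)_4 → 2² + 0² = 4
4 = (1,0)_4 → 1² + 0² = 1  — reached 1.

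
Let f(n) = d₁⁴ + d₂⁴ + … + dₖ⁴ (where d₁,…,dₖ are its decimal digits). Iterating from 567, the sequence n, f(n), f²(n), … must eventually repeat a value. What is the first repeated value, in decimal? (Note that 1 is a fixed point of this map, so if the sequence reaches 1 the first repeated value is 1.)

567 → 5⁴ + 6⁴ + 7⁴ = 4322
4322 → 4⁴ + 3⁴ + 2⁴ + 2⁴ = 369
369 → 3⁴ + 6⁴ + 9⁴ = 7938
7938 → 7⁴ + 9⁴ + 3⁴ + 8⁴ = 13139
13139 → 1⁴ + 3⁴ + 1⁴ + 3⁴ + 9⁴ = 6725
6725 → 6⁴ + 7⁴ + 2⁴ + 5⁴ = 4338
4338 → 4⁴ + 3⁴ + 3⁴ + 8⁴ = 4514
4514 → 4⁴ + 5⁴ + 1⁴ + 4⁴ = 1138
1138 → 1⁴ + 1⁴ + 3⁴ + 8⁴ = 4179
4179 → 4⁴ + 1⁴ + 7⁴ + 9⁴ = 9219
9219 → 9⁴ + 2⁴ + 1⁴ + 9⁴ = 13139  — 13139 already appeared earlier.

13139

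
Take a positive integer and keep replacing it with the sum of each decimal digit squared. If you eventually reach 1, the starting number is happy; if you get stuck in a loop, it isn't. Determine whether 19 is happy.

happy

19 → 1² + 9² = 82
82 → 8² + 2² = 68
68 → 6² + 8² = 100
100 → 1² + 0² + 0² = 1  — reached 1.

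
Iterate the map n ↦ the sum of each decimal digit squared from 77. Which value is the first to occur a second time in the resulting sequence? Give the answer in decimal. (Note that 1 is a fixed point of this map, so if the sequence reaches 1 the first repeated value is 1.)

145

77 → 7² + 7² = 98
98 → 9² + 8² = 145
145 → 1² + 4² + 5² = 42
42 → 4² + 2² = 20
20 → 2² + 0² = 4
4 → 4² = 16
16 → 1² + 6² = 37
37 → 3² + 7² = 58
58 → 5² + 8² = 89
89 → 8² + 9² = 145  — 145 already appeared earlier.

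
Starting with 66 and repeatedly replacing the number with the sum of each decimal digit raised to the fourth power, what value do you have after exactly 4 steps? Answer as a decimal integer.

66 → 6⁴ + 6⁴ = 1296 + 1296 = 2592
2592 → 2⁴ + 5⁴ + 9⁴ + 2⁴ = 16 + 625 + 6561 + 16 = 7218
7218 → 7⁴ + 2⁴ + 1⁴ + 8⁴ = 2401 + 16 + 1 + 4096 = 6514
6514 → 6⁴ + 5⁴ + 1⁴ + 4⁴ = 1296 + 625 + 1 + 256 = 2178

2178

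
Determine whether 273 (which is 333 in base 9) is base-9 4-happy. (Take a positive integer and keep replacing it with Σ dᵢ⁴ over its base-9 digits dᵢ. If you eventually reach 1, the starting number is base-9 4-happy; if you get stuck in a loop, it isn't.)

base-9 4-happy

273 = (3,3,3)_9 → 243
243 = (3,0,0)_9 → 81
81 = (1,0,0)_9 → 1  — reached 1.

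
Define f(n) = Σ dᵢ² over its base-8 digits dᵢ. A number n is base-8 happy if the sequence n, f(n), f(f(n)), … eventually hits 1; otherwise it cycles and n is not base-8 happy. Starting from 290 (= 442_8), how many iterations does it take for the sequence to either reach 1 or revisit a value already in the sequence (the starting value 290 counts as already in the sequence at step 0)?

5

290 = (4,4,2)_8 → 4² + 4² + 2² = 16 + 16 + 4 = 36
36 = (4,4)_8 → 4² + 4² = 16 + 16 = 32
32 = (4,0)_8 → 4² + 0² = 16 + 0 = 16
16 = (2,0)_8 → 2² + 0² = 4 + 0 = 4
4 = (4)_8 → 4² = 16  — 16 repeats.
That took 5 steps.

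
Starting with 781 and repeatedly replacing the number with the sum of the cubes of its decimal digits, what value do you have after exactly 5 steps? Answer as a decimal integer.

781 → 856
856 → 853
853 → 664
664 → 496
496 → 1009

1009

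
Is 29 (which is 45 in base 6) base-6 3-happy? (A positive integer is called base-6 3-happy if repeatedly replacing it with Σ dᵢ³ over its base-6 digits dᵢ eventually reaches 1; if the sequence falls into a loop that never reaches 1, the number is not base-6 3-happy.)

base-6 3-happy

29 = (4,5)_6 → 189
189 = (5,1,3)_6 → 153
153 = (4,1,3)_6 → 92
92 = (2,3,2)_6 → 43
43 = (1,1,1)_6 → 3
3 = (3)_6 → 27
27 = (4,3)_6 → 91
91 = (2,3,1)_6 → 36
36 = (1,0,0)_6 → 1  — reached 1.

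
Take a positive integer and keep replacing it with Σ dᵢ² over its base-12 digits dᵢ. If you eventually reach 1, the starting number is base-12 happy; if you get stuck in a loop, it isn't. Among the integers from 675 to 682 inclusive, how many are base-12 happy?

1

675: 675 → 89 → 74 → 40 → 25 → 5 → 25  — not base-12 happy
676: 676 → 96 → 64 → 41 → 34 → 104 → 128 → 164 → 66 → 61 → 26 → 8 → 64  — not base-12 happy
677: 677 → 105 → 145 → 2 → 4 → 16 → 17 → 26 → 8 → 64 → 41 → 34 → 104 → 128 → 164 → 66 → 61 → 26  — not base-12 happy
678: 678 → 116 → 145 → 2 → 4 → 16 → 17 → 26 → 8 → 64 → 41 → 34 → 104 → 128 → 164 → 66 → 61 → 26  — not base-12 happy
679: 679 → 129 → 181 → 11 → 121 → 101 → 89 → 74 → 40 → 25 → 5 → 25  — not base-12 happy
680: 680 → 144 → 1  — base-12 happy
681: 681 → 161 → 27 → 13 → 2 → 4 → 16 → 17 → 26 → 8 → 64 → 41 → 34 → 104 → 128 → 164 → 66 → 61 → 26  — not base-12 happy
682: 682 → 180 → 10 → 100 → 80 → 100  — not base-12 happy
base-12 happy: 680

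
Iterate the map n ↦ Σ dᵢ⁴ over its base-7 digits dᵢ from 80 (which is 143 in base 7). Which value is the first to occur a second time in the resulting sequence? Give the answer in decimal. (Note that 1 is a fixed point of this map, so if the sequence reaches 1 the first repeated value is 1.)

2258

80 = (1,4,3)_7 → 1⁴ + 4⁴ + 3⁴ = 1 + 256 + 81 = 338
338 = (6,6,2)_7 → 6⁴ + 6⁴ + 2⁴ = 1296 + 1296 + 16 = 2608
2608 = (1,0,4,1,4)_7 → 1⁴ + 0⁴ + 4⁴ + 1⁴ + 4⁴ = 1 + 0 + 256 + 1 + 256 = 514
514 = (1,3,3,3)_7 → 1⁴ + 3⁴ + 3⁴ + 3⁴ = 1 + 81 + 81 + 81 = 244
244 = (4,6,6)_7 → 4⁴ + 6⁴ + 6⁴ = 256 + 1296 + 1296 = 2848
2848 = (1,1,2,0,6)_7 → 1⁴ + 1⁴ + 2⁴ + 0⁴ + 6⁴ = 1 + 1 + 16 + 0 + 1296 = 1314
1314 = (3,5,5,5)_7 → 3⁴ + 5⁴ + 5⁴ + 5⁴ = 81 + 625 + 625 + 625 = 1956
1956 = (5,4,6,3)_7 → 5⁴ + 4⁴ + 6⁴ + 3⁴ = 625 + 256 + 1296 + 81 = 2258
2258 = (6,4,0,4)_7 → 6⁴ + 4⁴ + 0⁴ + 4⁴ = 1296 + 256 + 0 + 256 = 1808
1808 = (5,1,6,2)_7 → 5⁴ + 1⁴ + 6⁴ + 2⁴ = 625 + 1 + 1296 + 16 = 1938
1938 = (5,4,3,6)_7 → 5⁴ + 4⁴ + 3⁴ + 6⁴ = 625 + 256 + 81 + 1296 = 2258  — 2258 already appeared earlier.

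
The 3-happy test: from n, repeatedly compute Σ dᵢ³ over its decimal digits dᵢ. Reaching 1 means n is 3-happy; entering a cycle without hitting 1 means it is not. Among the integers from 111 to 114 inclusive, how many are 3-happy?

111: 111 → 3 → 27 → 351 → 153 → 153  — not 3-happy
112: 112 → 10 → 1  — 3-happy
113: 113 → 29 → 737 → 713 → 371 → 371  — not 3-happy
114: 114 → 66 → 432 → 99 → 1458 → 702 → 351 → 153 → 153  — not 3-happy
3-happy: 112

1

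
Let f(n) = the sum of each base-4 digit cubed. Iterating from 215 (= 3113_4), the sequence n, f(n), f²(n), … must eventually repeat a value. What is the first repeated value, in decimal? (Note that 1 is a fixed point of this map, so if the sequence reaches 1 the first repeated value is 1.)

35

215 = (3,1,1,3)_4 → 56
56 = (3,2,0)_4 → 35
35 = (2,0,3)_4 → 35  — 35 already appeared earlier.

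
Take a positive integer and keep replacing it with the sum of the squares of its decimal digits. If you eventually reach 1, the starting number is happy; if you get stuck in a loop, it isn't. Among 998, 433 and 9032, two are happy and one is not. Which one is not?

433

998: 998 → 226 → 44 → 32 → 13 → 10 → 1  — reaches 1 (happy)
433: 433 → 34 → 25 → 29 → 85 → 89 → 145 → 42 → 20 → 4 → 16 → 37 → 58 → 89  — repeats 89 (not happy)
9032: 9032 → 94 → 97 → 130 → 10 → 1  — reaches 1 (happy)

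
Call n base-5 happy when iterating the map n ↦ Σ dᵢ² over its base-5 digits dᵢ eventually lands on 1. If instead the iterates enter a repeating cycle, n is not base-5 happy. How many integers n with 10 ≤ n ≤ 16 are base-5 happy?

10: 10 → 4 → 16 → 10  (repeats 10)
11: 11 → 5 → 1  (reaches 1)
12: 12 → 8 → 10 → 4 → 16 → 10  (repeats 10)
13: 13 → 13  (repeats 13)
14: 14 → 20 → 16 → 10 → 4 → 16  (repeats 16)
15: 15 → 9 → 17 → 13 → 13  (repeats 13)
16: 16 → 10 → 4 → 16  (repeats 16)
base-5 happy: 11

1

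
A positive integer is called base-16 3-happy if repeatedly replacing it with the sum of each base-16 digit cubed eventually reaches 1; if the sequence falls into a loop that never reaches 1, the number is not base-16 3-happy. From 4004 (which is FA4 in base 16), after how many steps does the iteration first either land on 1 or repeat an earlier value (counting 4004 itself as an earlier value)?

4004 = (15,10,4)_16 → 4439
4439 = (1,1,5,7)_16 → 470
470 = (1,13,6)_16 → 2414
2414 = (9,6,14)_16 → 3689
3689 = (14,6,9)_16 → 3689  — 3689 repeats.
That took 5 steps.

5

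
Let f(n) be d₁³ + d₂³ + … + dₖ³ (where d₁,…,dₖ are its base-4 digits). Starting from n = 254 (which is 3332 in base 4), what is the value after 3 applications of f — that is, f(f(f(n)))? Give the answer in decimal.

254 = (3,3,3,2)_4 → 3³ + 3³ + 3³ + 2³ = 89
89 = (1,1,2,1)_4 → 1³ + 1³ + 2³ + 1³ = 11
11 = (2,3)_4 → 2³ + 3³ = 35

35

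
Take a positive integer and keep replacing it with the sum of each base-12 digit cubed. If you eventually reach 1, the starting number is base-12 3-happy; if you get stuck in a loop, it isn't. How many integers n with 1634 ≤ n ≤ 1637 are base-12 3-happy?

1634: 1634 → 1403 → 2572 → 1190 → 547 → 1099 → 1029 → 1073 → 593 → 190 → 1028 → 856 → 1520 → 1728 → 1  (reaches 1)
1635: 1635 → 1422 → 1945 → 219 → 244 → 577 → 65 → 250 → 1513 → 1217 → 762 → 368 → 736 → 190 → 1028 → 856 → 1520 → 1728 → 1  (reaches 1)
1636: 1636 → 1459 → 1344 → 793 → 342 → 288 → 8 → 512 → 755 → 1464 → 1008 → 343 → 415 → 1351 → 1136 → 1855 → 1344  (repeats 1344)
1637: 1637 → 1520 → 1728 → 1  (reaches 1)
base-12 3-happy: 1634, 1635, 1637

3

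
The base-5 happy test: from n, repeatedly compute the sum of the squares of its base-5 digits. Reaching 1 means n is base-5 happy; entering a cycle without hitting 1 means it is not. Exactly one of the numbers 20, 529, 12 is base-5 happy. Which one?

529

20: 20 → 16 → 10 → 4 → 16  — repeats 16 (not base-5 happy)
529: 529 → 33 → 11 → 5 → 1  — reaches 1 (base-5 happy)
12: 12 → 8 → 10 → 4 → 16 → 10  — repeats 10 (not base-5 happy)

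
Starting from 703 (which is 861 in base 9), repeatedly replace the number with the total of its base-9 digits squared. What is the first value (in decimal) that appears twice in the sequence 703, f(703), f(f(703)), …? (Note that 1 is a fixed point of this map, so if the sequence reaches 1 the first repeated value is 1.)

703 = (8,6,1)_9 → 8² + 6² + 1² = 101
101 = (1,2,2)_9 → 1² + 2² + 2² = 9
9 = (1,0)_9 → 1² + 0² = 1  — reached the fixed point 1.
1 → 1, so 1 is the first repeated value.

1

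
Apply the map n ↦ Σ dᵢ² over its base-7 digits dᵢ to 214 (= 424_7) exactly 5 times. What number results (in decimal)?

214 = (4,2,4)_7 → 4² + 2² + 4² = 36
36 = (5,1)_7 → 5² + 1² = 26
26 = (3,5)_7 → 3² + 5² = 34
34 = (4,6)_7 → 4² + 6² = 52
52 = (1,0,3)_7 → 1² + 0² + 3² = 10

10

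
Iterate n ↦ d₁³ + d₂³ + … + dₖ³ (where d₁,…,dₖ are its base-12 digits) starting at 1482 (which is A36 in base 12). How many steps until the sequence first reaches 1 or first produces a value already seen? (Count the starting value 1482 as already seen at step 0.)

4

1482 = (10,3,6)_12 → 10³ + 3³ + 6³ = 1000 + 27 + 216 = 1243
1243 = (8,7,7)_12 → 8³ + 7³ + 7³ = 512 + 343 + 343 = 1198
1198 = (8,3,10)_12 → 8³ + 3³ + 10³ = 512 + 27 + 1000 = 1539
1539 = (10,8,3)_12 → 10³ + 8³ + 3³ = 1000 + 512 + 27 = 1539  — 1539 repeats.
That took 4 steps.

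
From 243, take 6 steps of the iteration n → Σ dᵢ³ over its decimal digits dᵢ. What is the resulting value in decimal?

243 → 99
99 → 1458
1458 → 702
702 → 351
351 → 153
153 → 153

153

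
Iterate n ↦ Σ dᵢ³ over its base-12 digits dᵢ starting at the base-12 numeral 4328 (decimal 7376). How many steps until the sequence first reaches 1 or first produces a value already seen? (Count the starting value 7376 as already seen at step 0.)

7376 = (4,3,2,8)_12 → 4³ + 3³ + 2³ + 8³ = 611
611 = (4,2,11)_12 → 4³ + 2³ + 11³ = 1403
1403 = (9,8,11)_12 → 9³ + 8³ + 11³ = 2572
2572 = (1,5,10,4)_12 → 1³ + 5³ + 10³ + 4³ = 1190
1190 = (8,3,2)_12 → 8³ + 3³ + 2³ = 547
547 = (3,9,7)_12 → 3³ + 9³ + 7³ = 1099
1099 = (7,7,7)_12 → 7³ + 7³ + 7³ = 1029
1029 = (7,1,9)_12 → 7³ + 1³ + 9³ = 1073
1073 = (7,5,5)_12 → 7³ + 5³ + 5³ = 593
593 = (4,1,5)_12 → 4³ + 1³ + 5³ = 190
190 = (1,3,10)_12 → 1³ + 3³ + 10³ = 1028
1028 = (7,1,8)_12 → 7³ + 1³ + 8³ = 856
856 = (5,11,4)_12 → 5³ + 11³ + 4³ = 1520
1520 = (10,6,8)_12 → 10³ + 6³ + 8³ = 1728
1728 = (1,0,0,0)_12 → 1³ + 0³ + 0³ + 0³ = 1  — reached 1.
That took 15 steps.

15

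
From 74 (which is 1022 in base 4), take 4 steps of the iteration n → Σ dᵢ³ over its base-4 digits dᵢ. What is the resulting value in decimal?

74 = (1,0,2,2)_4 → 1³ + 0³ + 2³ + 2³ = 17
17 = (1,0,1)_4 → 1³ + 0³ + 1³ = 2
2 = (2)_4 → 2³ = 8
8 = (2,0)_4 → 2³ + 0³ = 8

8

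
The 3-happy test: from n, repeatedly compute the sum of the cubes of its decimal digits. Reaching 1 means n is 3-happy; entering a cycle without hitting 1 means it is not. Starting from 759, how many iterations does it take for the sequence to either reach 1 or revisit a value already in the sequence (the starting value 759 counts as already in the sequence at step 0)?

759 → 7³ + 5³ + 9³ = 1197
1197 → 1³ + 1³ + 9³ + 7³ = 1074
1074 → 1³ + 0³ + 7³ + 4³ = 408
408 → 4³ + 0³ + 8³ = 576
576 → 5³ + 7³ + 6³ = 684
684 → 6³ + 8³ + 4³ = 792
792 → 7³ + 9³ + 2³ = 1080
1080 → 1³ + 0³ + 8³ + 0³ = 513
513 → 5³ + 1³ + 3³ = 153
153 → 1³ + 5³ + 3³ = 153  — 153 repeats.
That took 10 steps.

10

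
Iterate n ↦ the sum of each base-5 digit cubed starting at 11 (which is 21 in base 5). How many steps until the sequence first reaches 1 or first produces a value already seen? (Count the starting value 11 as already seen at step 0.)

4

11 = (2,1)_5 → 2³ + 1³ = 9
9 = (1,4)_5 → 1³ + 4³ = 65
65 = (2,3,0)_5 → 2³ + 3³ + 0³ = 35
35 = (1,2,0)_5 → 1³ + 2³ + 0³ = 9  — 9 repeats.
That took 4 steps.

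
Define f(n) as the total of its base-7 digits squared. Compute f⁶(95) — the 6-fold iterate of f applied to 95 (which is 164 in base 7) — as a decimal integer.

95 = (1,6,4)_7 → 1² + 6² + 4² = 53
53 = (1,0,4)_7 → 1² + 0² + 4² = 17
17 = (2,3)_7 → 2² + 3² = 13
13 = (1,6)_7 → 1² + 6² = 37
37 = (5,2)_7 → 5² + 2² = 29
29 = (4,1)_7 → 4² + 1² = 17

17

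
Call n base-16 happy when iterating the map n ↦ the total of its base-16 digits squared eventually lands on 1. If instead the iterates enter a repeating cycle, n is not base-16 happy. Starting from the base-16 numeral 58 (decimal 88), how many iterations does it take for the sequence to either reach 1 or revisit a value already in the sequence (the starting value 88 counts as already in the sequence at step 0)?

7

88 = (5,8)_16 → 89
89 = (5,9)_16 → 106
106 = (6,10)_16 → 136
136 = (8,8)_16 → 128
128 = (8,0)_16 → 64
64 = (4,0)_16 → 16
16 = (1,0)_16 → 1  — reached 1.
That took 7 steps.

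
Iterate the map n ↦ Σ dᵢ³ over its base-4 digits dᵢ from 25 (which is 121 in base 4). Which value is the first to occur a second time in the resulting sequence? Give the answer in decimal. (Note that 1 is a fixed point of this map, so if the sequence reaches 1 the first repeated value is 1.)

25 = (1,2,1)_4 → 1³ + 2³ + 1³ = 1 + 8 + 1 = 10
10 = (2,2)_4 → 2³ + 2³ = 8 + 8 = 16
16 = (1,0,0)_4 → 1³ + 0³ + 0³ = 1 + 0 + 0 = 1  — reached the fixed point 1.
1 → 1, so 1 is the first repeated value.

1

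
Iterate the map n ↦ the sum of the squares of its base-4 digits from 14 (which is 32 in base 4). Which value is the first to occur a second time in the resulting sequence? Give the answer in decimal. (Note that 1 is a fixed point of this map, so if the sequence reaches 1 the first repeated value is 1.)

1

14 = (3,2)_4 → 3² + 2² = 13
13 = (3,1)_4 → 3² + 1² = 10
10 = (2,2)_4 → 2² + 2² = 8
8 = (2,0)_4 → 2² + 0² = 4
4 = (1,0)_4 → 1² + 0² = 1  — reached the fixed point 1.
1 → 1, so 1 is the first repeated value.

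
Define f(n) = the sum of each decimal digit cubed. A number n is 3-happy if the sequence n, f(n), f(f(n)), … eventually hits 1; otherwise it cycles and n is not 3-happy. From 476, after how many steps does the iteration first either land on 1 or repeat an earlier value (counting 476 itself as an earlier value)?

476 → 4³ + 7³ + 6³ = 64 + 343 + 216 = 623
623 → 6³ + 2³ + 3³ = 216 + 8 + 27 = 251
251 → 2³ + 5³ + 1³ = 8 + 125 + 1 = 134
134 → 1³ + 3³ + 4³ = 1 + 27 + 64 = 92
92 → 9³ + 2³ = 729 + 8 = 737
737 → 7³ + 3³ + 7³ = 343 + 27 + 343 = 713
713 → 7³ + 1³ + 3³ = 343 + 1 + 27 = 371
371 → 3³ + 7³ + 1³ = 27 + 343 + 1 = 371  — 371 repeats.
That took 8 steps.

8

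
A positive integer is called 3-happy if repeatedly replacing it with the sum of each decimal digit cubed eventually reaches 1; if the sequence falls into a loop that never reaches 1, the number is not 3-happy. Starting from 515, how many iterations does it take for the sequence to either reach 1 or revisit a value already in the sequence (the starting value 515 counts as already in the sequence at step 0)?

515 → 5³ + 1³ + 5³ = 251
251 → 2³ + 5³ + 1³ = 134
134 → 1³ + 3³ + 4³ = 92
92 → 9³ + 2³ = 737
737 → 7³ + 3³ + 7³ = 713
713 → 7³ + 1³ + 3³ = 371
371 → 3³ + 7³ + 1³ = 371  — 371 repeats.
That took 7 steps.

7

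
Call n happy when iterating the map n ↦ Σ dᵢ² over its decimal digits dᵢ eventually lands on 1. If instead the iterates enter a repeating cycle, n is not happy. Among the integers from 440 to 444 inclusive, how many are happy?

1

440: 440 → 32 → 13 → 10 → 1  (reaches 1)
441: 441 → 33 → 18 → 65 → 61 → 37 → 58 → 89 → 145 → 42 → 20 → 4 → 16 → 37  (repeats 37)
442: 442 → 36 → 45 → 41 → 17 → 50 → 25 → 29 → 85 → 89 → 145 → 42 → 20 → 4 → 16 → 37 → 58 → 89  (repeats 89)
443: 443 → 41 → 17 → 50 → 25 → 29 → 85 → 89 → 145 → 42 → 20 → 4 → 16 → 37 → 58 → 89  (repeats 89)
444: 444 → 48 → 80 → 64 → 52 → 29 → 85 → 89 → 145 → 42 → 20 → 4 → 16 → 37 → 58 → 89  (repeats 89)
happy: 440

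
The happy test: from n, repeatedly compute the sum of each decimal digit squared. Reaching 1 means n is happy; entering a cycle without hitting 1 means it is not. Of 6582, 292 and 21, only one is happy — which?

6582

6582: 6582 → 129 → 86 → 100 → 1  — reaches 1 (happy)
292: 292 → 89 → 145 → 42 → 20 → 4 → 16 → 37 → 58 → 89  — repeats 89 (not happy)
21: 21 → 5 → 25 → 29 → 85 → 89 → 145 → 42 → 20 → 4 → 16 → 37 → 58 → 89  — repeats 89 (not happy)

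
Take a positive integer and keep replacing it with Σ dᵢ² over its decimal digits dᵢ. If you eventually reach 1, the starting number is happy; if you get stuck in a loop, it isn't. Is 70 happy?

70 → 7² + 0² = 49 + 0 = 49
49 → 4² + 9² = 16 + 81 = 97
97 → 9² + 7² = 81 + 49 = 130
130 → 1² + 3² + 0² = 1 + 9 + 0 = 10
10 → 1² + 0² = 1 + 0 = 1  — reached 1.

happy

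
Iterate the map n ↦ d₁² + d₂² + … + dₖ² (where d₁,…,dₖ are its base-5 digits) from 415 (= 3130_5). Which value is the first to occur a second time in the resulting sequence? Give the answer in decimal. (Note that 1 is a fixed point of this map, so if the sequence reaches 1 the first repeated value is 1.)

415 = (3,1,3,0)_5 → 3² + 1² + 3² + 0² = 19
19 = (3,4)_5 → 3² + 4² = 25
25 = (1,0,0)_5 → 1² + 0² + 0² = 1  — reached the fixed point 1.
1 → 1, so 1 is the first repeated value.

1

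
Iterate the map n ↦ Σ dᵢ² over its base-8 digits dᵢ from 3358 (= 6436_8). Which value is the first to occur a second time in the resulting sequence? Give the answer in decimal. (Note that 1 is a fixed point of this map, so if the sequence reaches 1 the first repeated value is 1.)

3358 = (6,4,3,6)_8 → 6² + 4² + 3² + 6² = 97
97 = (1,4,1)_8 → 1² + 4² + 1² = 18
18 = (2,2)_8 → 2² + 2² = 8
8 = (1,0)_8 → 1² + 0² = 1  — reached the fixed point 1.
1 → 1, so 1 is the first repeated value.

1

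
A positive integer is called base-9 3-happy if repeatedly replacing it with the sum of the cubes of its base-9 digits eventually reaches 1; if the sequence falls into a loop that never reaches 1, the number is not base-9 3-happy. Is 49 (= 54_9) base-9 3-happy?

not base-9 3-happy

49 = (5,4)_9 → 5³ + 4³ = 189
189 = (2,3,0)_9 → 2³ + 3³ + 0³ = 35
35 = (3,8)_9 → 3³ + 8³ = 539
539 = (6,5,8)_9 → 6³ + 5³ + 8³ = 853
853 = (1,1,4,7)_9 → 1³ + 1³ + 4³ + 7³ = 409
409 = (5,0,4)_9 → 5³ + 0³ + 4³ = 189  — 189 already seen; the sequence cycles without reaching 1.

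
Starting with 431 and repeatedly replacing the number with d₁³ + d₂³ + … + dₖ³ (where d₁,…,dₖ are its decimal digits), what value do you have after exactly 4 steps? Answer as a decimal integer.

371

431 → 4³ + 3³ + 1³ = 92
92 → 9³ + 2³ = 737
737 → 7³ + 3³ + 7³ = 713
713 → 7³ + 1³ + 3³ = 371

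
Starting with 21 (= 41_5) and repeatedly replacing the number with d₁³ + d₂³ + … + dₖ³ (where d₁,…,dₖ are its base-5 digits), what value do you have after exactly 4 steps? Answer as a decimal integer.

21 = (4,1)_5 → 4³ + 1³ = 64 + 1 = 65
65 = (2,3,0)_5 → 2³ + 3³ + 0³ = 8 + 27 + 0 = 35
35 = (1,2,0)_5 → 1³ + 2³ + 0³ = 1 + 8 + 0 = 9
9 = (1,4)_5 → 1³ + 4³ = 1 + 64 = 65

65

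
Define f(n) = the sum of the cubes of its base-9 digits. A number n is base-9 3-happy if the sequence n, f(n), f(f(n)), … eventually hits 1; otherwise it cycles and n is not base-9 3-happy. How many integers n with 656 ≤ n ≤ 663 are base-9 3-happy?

656: 656 → 1024 → 496 → 218 → 232 → 694 → 638 → 1198 → 470 → 476 → 980 → 540 → 432 → 152 → 856 → 128 → 134 → 638  (repeats 638)
657: 657 → 513 → 243 → 27 → 27  (repeats 27)
658: 658 → 514 → 244 → 28 → 28  (repeats 28)
659: 659 → 521 → 755 → 521  (repeats 521)
660: 660 → 540 → 432 → 152 → 856 → 128 → 134 → 638 → 1198 → 470 → 476 → 980 → 540  (repeats 540)
661: 661 → 577 → 345 → 99 → 9 → 1  (reaches 1)
662: 662 → 638 → 1198 → 470 → 476 → 980 → 540 → 432 → 152 → 856 → 128 → 134 → 638  (repeats 638)
663: 663 → 729 → 1  (reaches 1)
base-9 3-happy: 661, 663

2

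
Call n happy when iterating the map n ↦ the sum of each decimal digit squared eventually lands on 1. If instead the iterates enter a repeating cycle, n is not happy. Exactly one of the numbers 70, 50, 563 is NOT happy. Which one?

50

70: 70 → 49 → 97 → 130 → 10 → 1  — reaches 1 (happy)
50: 50 → 25 → 29 → 85 → 89 → 145 → 42 → 20 → 4 → 16 → 37 → 58 → 89  — repeats 89 (not happy)
563: 563 → 70 → 49 → 97 → 130 → 10 → 1  — reaches 1 (happy)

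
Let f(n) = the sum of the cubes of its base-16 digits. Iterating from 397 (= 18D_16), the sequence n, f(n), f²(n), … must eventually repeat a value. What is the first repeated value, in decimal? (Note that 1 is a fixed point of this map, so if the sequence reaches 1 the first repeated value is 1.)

397 = (1,8,13)_16 → 2710
2710 = (10,9,6)_16 → 1945
1945 = (7,9,9)_16 → 1801
1801 = (7,0,9)_16 → 1072
1072 = (4,3,0)_16 → 91
91 = (5,11)_16 → 1456
1456 = (5,11,0)_16 → 1456  — 1456 already appeared earlier.

1456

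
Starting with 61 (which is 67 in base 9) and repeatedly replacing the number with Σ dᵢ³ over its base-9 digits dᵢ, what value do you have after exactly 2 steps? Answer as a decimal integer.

729

61 = (6,7)_9 → 6³ + 7³ = 559
559 = (6,8,1)_9 → 6³ + 8³ + 1³ = 729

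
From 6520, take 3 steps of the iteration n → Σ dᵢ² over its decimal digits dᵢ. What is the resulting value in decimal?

37

6520 → 6² + 5² + 2² + 0² = 65
65 → 6² + 5² = 61
61 → 6² + 1² = 37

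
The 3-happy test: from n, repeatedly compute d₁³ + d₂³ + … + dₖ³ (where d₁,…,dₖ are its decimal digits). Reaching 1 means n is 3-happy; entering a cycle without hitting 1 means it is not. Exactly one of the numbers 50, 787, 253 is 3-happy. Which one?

50: 50 → 125 → 134 → 92 → 737 → 713 → 371 → 371  — repeats 371 (not 3-happy)
787: 787 → 1198 → 1243 → 100 → 1  — reaches 1 (3-happy)
253: 253 → 160 → 217 → 352 → 160  — repeats 160 (not 3-happy)

787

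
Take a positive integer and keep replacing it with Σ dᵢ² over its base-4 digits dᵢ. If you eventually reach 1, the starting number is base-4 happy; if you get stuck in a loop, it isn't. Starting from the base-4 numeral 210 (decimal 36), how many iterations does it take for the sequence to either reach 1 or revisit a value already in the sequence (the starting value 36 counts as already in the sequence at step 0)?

4

36 = (2,1,0)_4 → 2² + 1² + 0² = 4 + 1 + 0 = 5
5 = (1,1)_4 → 1² + 1² = 1 + 1 = 2
2 = (2)_4 → 2² = 4
4 = (1,0)_4 → 1² + 0² = 1 + 0 = 1  — reached 1.
That took 4 steps.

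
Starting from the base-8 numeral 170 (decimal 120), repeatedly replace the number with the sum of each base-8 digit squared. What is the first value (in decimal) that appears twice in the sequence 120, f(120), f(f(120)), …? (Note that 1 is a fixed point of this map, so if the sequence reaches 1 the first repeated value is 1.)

25

120 = (1,7,0)_8 → 1² + 7² + 0² = 50
50 = (6,2)_8 → 6² + 2² = 40
40 = (5,0)_8 → 5² + 0² = 25
25 = (3,1)_8 → 3² + 1² = 10
10 = (1,2)_8 → 1² + 2² = 5
5 = (5)_8 → 5² = 25  — 25 already appeared earlier.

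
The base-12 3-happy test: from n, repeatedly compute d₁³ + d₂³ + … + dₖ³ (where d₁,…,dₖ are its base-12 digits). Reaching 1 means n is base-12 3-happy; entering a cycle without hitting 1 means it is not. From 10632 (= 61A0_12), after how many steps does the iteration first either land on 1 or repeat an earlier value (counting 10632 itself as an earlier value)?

10632 = (6,1,10,0)_12 → 6³ + 1³ + 10³ + 0³ = 216 + 1 + 1000 + 0 = 1217
1217 = (8,5,5)_12 → 8³ + 5³ + 5³ = 512 + 125 + 125 = 762
762 = (5,3,6)_12 → 5³ + 3³ + 6³ = 125 + 27 + 216 = 368
368 = (2,6,8)_12 → 2³ + 6³ + 8³ = 8 + 216 + 512 = 736
736 = (5,1,4)_12 → 5³ + 1³ + 4³ = 125 + 1 + 64 = 190
190 = (1,3,10)_12 → 1³ + 3³ + 10³ = 1 + 27 + 1000 = 1028
1028 = (7,1,8)_12 → 7³ + 1³ + 8³ = 343 + 1 + 512 = 856
856 = (5,11,4)_12 → 5³ + 11³ + 4³ = 125 + 1331 + 64 = 1520
1520 = (10,6,8)_12 → 10³ + 6³ + 8³ = 1000 + 216 + 512 = 1728
1728 = (1,0,0,0)_12 → 1³ + 0³ + 0³ + 0³ = 1 + 0 + 0 + 0 = 1  — reached 1.
That took 10 steps.

10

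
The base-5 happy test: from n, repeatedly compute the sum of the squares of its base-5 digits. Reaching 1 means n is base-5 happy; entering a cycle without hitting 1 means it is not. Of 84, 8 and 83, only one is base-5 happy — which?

83

84: 84 → 26 → 2 → 4 → 16 → 10 → 4  — repeats 4 (not base-5 happy)
8: 8 → 10 → 4 → 16 → 10  — repeats 10 (not base-5 happy)
83: 83 → 19 → 25 → 1  — reaches 1 (base-5 happy)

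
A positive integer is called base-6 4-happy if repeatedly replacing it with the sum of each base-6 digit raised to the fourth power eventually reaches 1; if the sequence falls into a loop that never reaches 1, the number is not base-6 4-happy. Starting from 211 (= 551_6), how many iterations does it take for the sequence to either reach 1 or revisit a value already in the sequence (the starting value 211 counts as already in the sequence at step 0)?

211 = (5,5,1)_6 → 5⁴ + 5⁴ + 1⁴ = 1251
1251 = (5,4,4,3)_6 → 5⁴ + 4⁴ + 4⁴ + 3⁴ = 1218
1218 = (5,3,5,0)_6 → 5⁴ + 3⁴ + 5⁴ + 0⁴ = 1331
1331 = (1,0,0,5,5)_6 → 1⁴ + 0⁴ + 0⁴ + 5⁴ + 5⁴ = 1251  — 1251 repeats.
That took 4 steps.

4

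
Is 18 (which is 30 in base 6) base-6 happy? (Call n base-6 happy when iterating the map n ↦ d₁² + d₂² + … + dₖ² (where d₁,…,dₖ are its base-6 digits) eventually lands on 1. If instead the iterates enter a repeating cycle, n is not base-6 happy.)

not base-6 happy

18 = (3,0)_6 → 9
9 = (1,3)_6 → 10
10 = (1,4)_6 → 17
17 = (2,5)_6 → 29
29 = (4,5)_6 → 41
41 = (1,0,5)_6 → 26
26 = (4,2)_6 → 20
20 = (3,2)_6 → 13
13 = (2,1)_6 → 5
5 = (5)_6 → 25
25 = (4,1)_6 → 17  — 17 already seen; the sequence cycles without reaching 1.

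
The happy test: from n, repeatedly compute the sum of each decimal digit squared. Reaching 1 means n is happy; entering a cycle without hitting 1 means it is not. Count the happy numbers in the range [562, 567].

3

562: 562 → 65 → 61 → 37 → 58 → 89 → 145 → 42 → 20 → 4 → 16 → 37  (repeats 37)
563: 563 → 70 → 49 → 97 → 130 → 10 → 1  (reaches 1)
564: 564 → 77 → 98 → 145 → 42 → 20 → 4 → 16 → 37 → 58 → 89 → 145  (repeats 145)
565: 565 → 86 → 100 → 1  (reaches 1)
566: 566 → 97 → 130 → 10 → 1  (reaches 1)
567: 567 → 110 → 2 → 4 → 16 → 37 → 58 → 89 → 145 → 42 → 20 → 4  (repeats 4)
happy: 563, 565, 566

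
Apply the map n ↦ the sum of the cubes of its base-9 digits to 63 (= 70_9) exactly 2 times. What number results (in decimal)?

63 = (7,0)_9 → 7³ + 0³ = 343
343 = (4,2,1)_9 → 4³ + 2³ + 1³ = 73

73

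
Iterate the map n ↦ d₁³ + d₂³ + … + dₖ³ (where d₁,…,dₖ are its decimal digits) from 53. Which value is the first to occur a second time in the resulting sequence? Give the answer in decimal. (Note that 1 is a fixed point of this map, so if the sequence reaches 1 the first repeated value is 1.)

53 → 5³ + 3³ = 152
152 → 1³ + 5³ + 2³ = 134
134 → 1³ + 3³ + 4³ = 92
92 → 9³ + 2³ = 737
737 → 7³ + 3³ + 7³ = 713
713 → 7³ + 1³ + 3³ = 371
371 → 3³ + 7³ + 1³ = 371  — 371 already appeared earlier.

371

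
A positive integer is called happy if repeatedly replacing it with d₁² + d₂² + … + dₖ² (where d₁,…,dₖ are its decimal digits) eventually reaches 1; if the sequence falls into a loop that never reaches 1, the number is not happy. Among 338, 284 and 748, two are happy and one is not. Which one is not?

284

338: 338 → 82 → 68 → 100 → 1  — reaches 1 (happy)
284: 284 → 84 → 80 → 64 → 52 → 29 → 85 → 89 → 145 → 42 → 20 → 4 → 16 → 37 → 58 → 89  — repeats 89 (not happy)
748: 748 → 129 → 86 → 100 → 1  — reaches 1 (happy)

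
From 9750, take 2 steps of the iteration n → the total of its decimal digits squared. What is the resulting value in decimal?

9750 → 9² + 7² + 5² + 0² = 81 + 49 + 25 + 0 = 155
155 → 1² + 5² + 5² = 1 + 25 + 25 = 51

51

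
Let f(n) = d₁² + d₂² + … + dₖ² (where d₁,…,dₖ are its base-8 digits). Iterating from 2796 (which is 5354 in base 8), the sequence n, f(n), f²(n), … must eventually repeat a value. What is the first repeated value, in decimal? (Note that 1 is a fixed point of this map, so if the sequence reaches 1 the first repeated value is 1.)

2796 = (5,3,5,4)_8 → 75
75 = (1,1,3)_8 → 11
11 = (1,3)_8 → 10
10 = (1,2)_8 → 5
5 = (5)_8 → 25
25 = (3,1)_8 → 10  — 10 already appeared earlier.

10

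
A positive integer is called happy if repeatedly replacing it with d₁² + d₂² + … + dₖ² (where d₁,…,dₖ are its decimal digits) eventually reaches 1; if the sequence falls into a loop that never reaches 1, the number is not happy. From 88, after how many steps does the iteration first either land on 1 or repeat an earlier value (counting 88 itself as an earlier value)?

88 → 8² + 8² = 64 + 64 = 128
128 → 1² + 2² + 8² = 1 + 4 + 64 = 69
69 → 6² + 9² = 36 + 81 = 117
117 → 1² + 1² + 7² = 1 + 1 + 49 = 51
51 → 5² + 1² = 25 + 1 = 26
26 → 2² + 6² = 4 + 36 = 40
40 → 4² + 0² = 16 + 0 = 16
16 → 1² + 6² = 1 + 36 = 37
37 → 3² + 7² = 9 + 49 = 58
58 → 5² + 8² = 25 + 64 = 89
89 → 8² + 9² = 64 + 81 = 145
145 → 1² + 4² + 5² = 1 + 16 + 25 = 42
42 → 4² + 2² = 16 + 4 = 20
20 → 2² + 0² = 4 + 0 = 4
4 → 4² = 16  — 16 repeats.
That took 15 steps.

15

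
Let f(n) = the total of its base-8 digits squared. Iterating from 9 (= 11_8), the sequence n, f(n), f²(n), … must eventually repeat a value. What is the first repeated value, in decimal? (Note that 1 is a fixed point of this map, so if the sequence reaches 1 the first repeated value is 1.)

9 = (1,1)_8 → 1² + 1² = 1 + 1 = 2
2 = (2)_8 → 2² = 4
4 = (4)_8 → 4² = 16
16 = (2,0)_8 → 2² + 0² = 4 + 0 = 4  — 4 already appeared earlier.

4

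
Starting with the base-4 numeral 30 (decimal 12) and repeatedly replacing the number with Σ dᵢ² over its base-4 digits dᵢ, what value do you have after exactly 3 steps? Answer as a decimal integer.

12 = (3,0)_4 → 3² + 0² = 9 + 0 = 9
9 = (2,1)_4 → 2² + 1² = 4 + 1 = 5
5 = (1,1)_4 → 1² + 1² = 1 + 1 = 2

2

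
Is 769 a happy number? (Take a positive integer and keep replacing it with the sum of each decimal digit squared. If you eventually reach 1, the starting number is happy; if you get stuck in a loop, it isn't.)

not happy

769 → 7² + 6² + 9² = 166
166 → 1² + 6² + 6² = 73
73 → 7² + 3² = 58
58 → 5² + 8² = 89
89 → 8² + 9² = 145
145 → 1² + 4² + 5² = 42
42 → 4² + 2² = 20
20 → 2² + 0² = 4
4 → 4² = 16
16 → 1² + 6² = 37
37 → 3² + 7² = 58  — 58 already seen; the sequence cycles without reaching 1.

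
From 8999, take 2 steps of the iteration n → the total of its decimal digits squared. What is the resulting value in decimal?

58

8999 → 8² + 9² + 9² + 9² = 64 + 81 + 81 + 81 = 307
307 → 3² + 0² + 7² = 9 + 0 + 49 = 58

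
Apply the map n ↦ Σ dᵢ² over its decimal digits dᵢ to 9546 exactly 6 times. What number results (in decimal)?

9546 → 9² + 5² + 4² + 6² = 158
158 → 1² + 5² + 8² = 90
90 → 9² + 0² = 81
81 → 8² + 1² = 65
65 → 6² + 5² = 61
61 → 6² + 1² = 37

37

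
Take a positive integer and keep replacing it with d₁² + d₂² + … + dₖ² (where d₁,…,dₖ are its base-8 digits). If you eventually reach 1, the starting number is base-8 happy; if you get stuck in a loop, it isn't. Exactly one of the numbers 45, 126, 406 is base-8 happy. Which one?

45: 45 → 50 → 40 → 25 → 10 → 5 → 25  — repeats 25 (not base-8 happy)
126: 126 → 86 → 41 → 26 → 13 → 26  — repeats 26 (not base-8 happy)
406: 406 → 76 → 18 → 8 → 1  — reaches 1 (base-8 happy)

406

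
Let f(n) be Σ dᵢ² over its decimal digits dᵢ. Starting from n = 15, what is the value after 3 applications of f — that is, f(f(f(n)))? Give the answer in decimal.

15 → 1² + 5² = 26
26 → 2² + 6² = 40
40 → 4² + 0² = 16

16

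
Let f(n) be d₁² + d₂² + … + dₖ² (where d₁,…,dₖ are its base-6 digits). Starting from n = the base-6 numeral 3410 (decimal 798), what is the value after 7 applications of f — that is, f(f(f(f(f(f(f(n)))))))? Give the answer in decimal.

798 = (3,4,1,0)_6 → 3² + 4² + 1² + 0² = 9 + 16 + 1 + 0 = 26
26 = (4,2)_6 → 4² + 2² = 16 + 4 = 20
20 = (3,2)_6 → 3² + 2² = 9 + 4 = 13
13 = (2,1)_6 → 2² + 1² = 4 + 1 = 5
5 = (5)_6 → 5² = 25
25 = (4,1)_6 → 4² + 1² = 16 + 1 = 17
17 = (2,5)_6 → 2² + 5² = 4 + 25 = 29

29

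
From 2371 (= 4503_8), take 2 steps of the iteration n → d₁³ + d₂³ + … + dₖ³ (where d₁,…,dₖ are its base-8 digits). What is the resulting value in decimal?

54

2371 = (4,5,0,3)_8 → 4³ + 5³ + 0³ + 3³ = 64 + 125 + 0 + 27 = 216
216 = (3,3,0)_8 → 3³ + 3³ + 0³ = 27 + 27 + 0 = 54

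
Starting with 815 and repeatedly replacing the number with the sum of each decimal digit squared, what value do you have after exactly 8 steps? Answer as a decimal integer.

145

815 → 90
90 → 81
81 → 65
65 → 61
61 → 37
37 → 58
58 → 89
89 → 145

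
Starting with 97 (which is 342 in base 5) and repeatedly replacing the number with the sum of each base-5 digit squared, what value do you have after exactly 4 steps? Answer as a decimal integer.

13

97 = (3,4,2)_5 → 3² + 4² + 2² = 29
29 = (1,0,4)_5 → 1² + 0² + 4² = 17
17 = (3,2)_5 → 3² + 2² = 13
13 = (2,3)_5 → 2² + 3² = 13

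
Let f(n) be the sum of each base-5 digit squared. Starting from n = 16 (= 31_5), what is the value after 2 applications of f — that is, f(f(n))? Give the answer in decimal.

4

16 = (3,1)_5 → 3² + 1² = 10
10 = (2,0)_5 → 2² + 0² = 4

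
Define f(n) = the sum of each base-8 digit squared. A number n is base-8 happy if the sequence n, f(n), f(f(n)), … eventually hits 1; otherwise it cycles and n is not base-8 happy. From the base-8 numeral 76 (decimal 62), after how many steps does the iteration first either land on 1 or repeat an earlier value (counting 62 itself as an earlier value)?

62 = (7,6)_8 → 7² + 6² = 85
85 = (1,2,5)_8 → 1² + 2² + 5² = 30
30 = (3,6)_8 → 3² + 6² = 45
45 = (5,5)_8 → 5² + 5² = 50
50 = (6,2)_8 → 6² + 2² = 40
40 = (5,0)_8 → 5² + 0² = 25
25 = (3,1)_8 → 3² + 1² = 10
10 = (1,2)_8 → 1² + 2² = 5
5 = (5)_8 → 5² = 25  — 25 repeats.
That took 9 steps.

9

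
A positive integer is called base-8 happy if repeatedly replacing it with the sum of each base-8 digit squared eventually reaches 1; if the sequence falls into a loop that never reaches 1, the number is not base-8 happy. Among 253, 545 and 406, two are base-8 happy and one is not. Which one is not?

253

253: 253 → 83 → 14 → 37 → 41 → 26 → 13 → 26  — repeats 26 (not base-8 happy)
545: 545 → 18 → 8 → 1  — reaches 1 (base-8 happy)
406: 406 → 76 → 18 → 8 → 1  — reaches 1 (base-8 happy)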